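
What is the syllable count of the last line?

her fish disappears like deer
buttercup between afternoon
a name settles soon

5

The last line: a (1), name (1), settles (2), soon (1) → 5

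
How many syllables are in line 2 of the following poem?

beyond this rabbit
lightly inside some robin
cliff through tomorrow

7

Line 2: "lightly inside some robin": 2+2+1+2 = 7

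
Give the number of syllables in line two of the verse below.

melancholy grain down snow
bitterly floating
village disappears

Line two: bitterly (3), floating (2) → 5

5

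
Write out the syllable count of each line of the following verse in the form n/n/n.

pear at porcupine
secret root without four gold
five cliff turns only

Line 1: pear (1), at (1), porcupine (3) → 5
Line 2: secret (2), root (1), without (2), four (1), gold (1) → 7
Line 3: five (1), cliff (1), turns (1), only (2) → 5

5/7/5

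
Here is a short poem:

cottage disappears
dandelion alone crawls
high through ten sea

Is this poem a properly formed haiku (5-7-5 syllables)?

No

Line 1: cottage (2), disappears (3) → 5 ✓
Line 2: dandelion (4), alone (2), crawls (1) → 7 ✓
Line 3: high (1), through (1), ten (1), sea (1) → 4 (expected 5)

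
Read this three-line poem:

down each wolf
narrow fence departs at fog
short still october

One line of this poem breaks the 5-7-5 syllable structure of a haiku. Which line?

Line 1: "down each wolf": 1+1+1 = 3 (expected 5)
Line 2: "narrow fence departs at fog": 2+1+2+1+1 = 7 ✓
Line 3: "short still october": 1+1+3 = 5 ✓

The first line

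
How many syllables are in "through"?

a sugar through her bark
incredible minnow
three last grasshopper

1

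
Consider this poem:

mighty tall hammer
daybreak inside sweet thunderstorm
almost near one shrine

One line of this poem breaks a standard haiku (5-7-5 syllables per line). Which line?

Line 2

Line 1: mighty(2) + tall(1) + hammer(2) = 5 ✓
Line 2: daybreak(2) + inside(2) + sweet(1) + thunderstorm(3) = 8 (expected 7)
Line 3: almost(2) + near(1) + one(1) + shrine(1) = 5 ✓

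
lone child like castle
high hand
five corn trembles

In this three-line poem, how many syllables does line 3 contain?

4

Line 3: five (1), corn (1), trembles (2) → 4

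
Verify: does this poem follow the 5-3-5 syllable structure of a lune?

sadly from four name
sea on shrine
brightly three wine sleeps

Yes

Line 1: sadly (2), from (1), four (1), name (1) → 5 ✓
Line 2: sea (1), on (1), shrine (1) → 3 ✓
Line 3: brightly (2), three (1), wine (1), sleeps (1) → 5 ✓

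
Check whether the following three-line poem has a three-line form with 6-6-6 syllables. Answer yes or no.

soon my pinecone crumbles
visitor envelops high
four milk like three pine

No

Line 1: soon(1) + my(1) + pinecone(2) + crumbles(2) = 6 ✓
Line 2: visitor(3) + envelops(3) + high(1) = 7 (expected 6)
Line 3: four(1) + milk(1) + like(1) + three(1) + pine(1) = 5 (expected 6)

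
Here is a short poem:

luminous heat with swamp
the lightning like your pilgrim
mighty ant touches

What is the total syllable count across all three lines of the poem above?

Line 1: luminous (3), heat (1), with (1), swamp (1) → 6
Line 2: the (1), lightning (2), like (1), your (1), pilgrim (2) → 7
Line 3: mighty (2), ant (1), touches (2) → 5
Total: 6 + 7 + 5 = 18

18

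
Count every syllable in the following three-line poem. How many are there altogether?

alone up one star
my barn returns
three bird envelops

Line 1: alone (2), up (1), one (1), star (1) → 5
Line 2: my (1), barn (1), returns (2) → 4
Line 3: three (1), bird (1), envelops (3) → 5
Total: 5 + 4 + 5 = 14

14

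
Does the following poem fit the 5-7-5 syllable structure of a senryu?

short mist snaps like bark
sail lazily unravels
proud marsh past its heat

Line 1: short(1) + mist(1) + snaps(1) + like(1) + bark(1) = 5 ✓
Line 2: sail(1) + lazily(3) + unravels(3) = 7 ✓
Line 3: proud(1) + marsh(1) + past(1) + its(1) + heat(1) = 5 ✓

Yes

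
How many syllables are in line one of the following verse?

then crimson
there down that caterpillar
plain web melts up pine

Line one: then (1), crimson (2) → 3

3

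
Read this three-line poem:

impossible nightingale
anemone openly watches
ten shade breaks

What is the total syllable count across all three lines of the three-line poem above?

19

Line 1: impossible (4), nightingale (3) → 7
Line 2: anemone (4), openly (3), watches (2) → 9
Line 3: ten (1), shade (1), breaks (1) → 3
Total: 7 + 9 + 3 = 19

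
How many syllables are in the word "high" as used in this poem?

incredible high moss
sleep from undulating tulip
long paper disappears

1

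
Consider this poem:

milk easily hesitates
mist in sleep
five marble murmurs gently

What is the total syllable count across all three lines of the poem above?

17

Line 1: "milk easily hesitates": 1+3+3 = 7
Line 2: "mist in sleep": 1+1+1 = 3
Line 3: "five marble murmurs gently": 1+2+2+2 = 7
Total: 7 + 3 + 7 = 17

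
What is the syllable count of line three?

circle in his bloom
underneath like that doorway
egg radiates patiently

7

Line three: "egg radiates patiently": 1+3+3 = 7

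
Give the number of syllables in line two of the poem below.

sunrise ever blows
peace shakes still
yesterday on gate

3

Line two: peace (1), shakes (1), still (1) → 3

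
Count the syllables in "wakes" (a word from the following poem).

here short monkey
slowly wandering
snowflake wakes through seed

1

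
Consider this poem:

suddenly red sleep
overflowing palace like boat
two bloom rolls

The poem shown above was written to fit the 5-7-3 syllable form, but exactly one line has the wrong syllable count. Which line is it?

Line 1: suddenly(3) + red(1) + sleep(1) = 5 ✓
Line 2: overflowing(4) + palace(2) + like(1) + boat(1) = 8 (expected 7)
Line 3: two(1) + bloom(1) + rolls(1) = 3 ✓

The second line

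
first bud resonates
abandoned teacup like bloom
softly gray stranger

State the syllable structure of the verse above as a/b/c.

Line 1: "first bud resonates": 1+1+3 = 5
Line 2: "abandoned teacup like bloom": 3+2+1+1 = 7
Line 3: "softly gray stranger": 2+1+2 = 5

5/7/5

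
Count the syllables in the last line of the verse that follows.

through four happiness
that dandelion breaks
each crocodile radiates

7

The last line: each(1) + crocodile(3) + radiates(3) = 7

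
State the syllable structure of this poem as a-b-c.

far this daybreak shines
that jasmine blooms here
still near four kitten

5-5-5

Line 1: far (1), this (1), daybreak (2), shines (1) → 5
Line 2: that (1), jasmine (2), blooms (1), here (1) → 5
Line 3: still (1), near (1), four (1), kitten (2) → 5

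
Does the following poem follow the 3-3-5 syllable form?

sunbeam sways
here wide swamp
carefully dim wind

Yes

Line 1: "sunbeam sways": 2+1 = 3 ✓
Line 2: "here wide swamp": 1+1+1 = 3 ✓
Line 3: "carefully dim wind": 3+1+1 = 5 ✓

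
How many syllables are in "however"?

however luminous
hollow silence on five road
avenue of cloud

"however" has 3 syllables.

3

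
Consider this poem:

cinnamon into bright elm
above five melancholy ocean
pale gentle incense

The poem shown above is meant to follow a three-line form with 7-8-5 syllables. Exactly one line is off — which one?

The second line

Line 1: cinnamon (3), into (2), bright (1), elm (1) → 7 ✓
Line 2: above (2), five (1), melancholy (4), ocean (2) → 9 (expected 8)
Line 3: pale (1), gentle (2), incense (2) → 5 ✓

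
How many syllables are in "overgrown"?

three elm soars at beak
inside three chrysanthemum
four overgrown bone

3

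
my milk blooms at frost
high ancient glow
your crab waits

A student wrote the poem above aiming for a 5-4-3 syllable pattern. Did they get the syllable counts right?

Yes

Line 1: my (1), milk (1), blooms (1), at (1), frost (1) → 5 ✓
Line 2: high (1), ancient (2), glow (1) → 4 ✓
Line 3: your (1), crab (1), waits (1) → 3 ✓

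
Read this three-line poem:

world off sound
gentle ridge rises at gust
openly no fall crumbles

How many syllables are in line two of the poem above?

Line two: "gentle ridge rises at gust": 2+1+2+1+1 = 7

7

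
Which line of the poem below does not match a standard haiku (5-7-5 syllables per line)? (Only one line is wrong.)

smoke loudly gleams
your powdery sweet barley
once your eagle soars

Line 1

Line 1: smoke (1), loudly (2), gleams (1) → 4 (expected 5)
Line 2: your (1), powdery (3), sweet (1), barley (2) → 7 ✓
Line 3: once (1), your (1), eagle (2), soars (1) → 5 ✓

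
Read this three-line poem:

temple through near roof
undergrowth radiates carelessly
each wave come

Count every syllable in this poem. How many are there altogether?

Line 1: "temple through near roof": 2+1+1+1 = 5
Line 2: "undergrowth radiates carelessly": 3+3+3 = 9
Line 3: "each wave come": 1+1+1 = 3
Total: 5 + 9 + 3 = 17

17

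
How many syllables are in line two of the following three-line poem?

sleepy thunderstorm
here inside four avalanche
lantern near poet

7

Line two: "here inside four avalanche": 1+2+1+3 = 7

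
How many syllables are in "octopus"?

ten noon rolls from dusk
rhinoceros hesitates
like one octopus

3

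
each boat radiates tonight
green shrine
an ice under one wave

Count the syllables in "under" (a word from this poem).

2

"under" has 2 syllables.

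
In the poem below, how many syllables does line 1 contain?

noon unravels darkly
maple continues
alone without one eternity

6

Line 1: noon (1), unravels (3), darkly (2) → 6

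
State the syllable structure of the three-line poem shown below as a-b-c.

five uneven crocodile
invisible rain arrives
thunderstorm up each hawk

7-7-6

Line 1: five(1) + uneven(3) + crocodile(3) = 7
Line 2: invisible(4) + rain(1) + arrives(2) = 7
Line 3: thunderstorm(3) + up(1) + each(1) + hawk(1) = 6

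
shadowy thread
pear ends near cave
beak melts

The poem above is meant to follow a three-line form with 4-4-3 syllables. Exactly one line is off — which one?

Line 1: shadowy (3), thread (1) → 4 ✓
Line 2: pear (1), ends (1), near (1), cave (1) → 4 ✓
Line 3: beak (1), melts (1) → 2 (expected 3)

The third line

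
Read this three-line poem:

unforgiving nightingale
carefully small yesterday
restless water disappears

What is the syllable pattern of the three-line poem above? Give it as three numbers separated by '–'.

Line 1: unforgiving(4) + nightingale(3) = 7
Line 2: carefully(3) + small(1) + yesterday(3) = 7
Line 3: restless(2) + water(2) + disappears(3) = 7

7–7–7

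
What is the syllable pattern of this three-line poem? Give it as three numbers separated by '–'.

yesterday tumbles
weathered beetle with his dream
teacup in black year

Line 1: "yesterday tumbles": 3+2 = 5
Line 2: "weathered beetle with his dream": 2+2+1+1+1 = 7
Line 3: "teacup in black year": 2+1+1+1 = 5

5–7–5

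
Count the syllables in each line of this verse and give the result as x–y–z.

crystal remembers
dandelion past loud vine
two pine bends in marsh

5–7–5

Line 1: "crystal remembers": 2+3 = 5
Line 2: "dandelion past loud vine": 4+1+1+1 = 7
Line 3: "two pine bends in marsh": 1+1+1+1+1 = 5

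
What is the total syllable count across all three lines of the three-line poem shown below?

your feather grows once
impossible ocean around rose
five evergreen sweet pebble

21

Line 1: "your feather grows once": 1+2+1+1 = 5
Line 2: "impossible ocean around rose": 4+2+2+1 = 9
Line 3: "five evergreen sweet pebble": 1+3+1+2 = 7
Total: 5 + 9 + 7 = 21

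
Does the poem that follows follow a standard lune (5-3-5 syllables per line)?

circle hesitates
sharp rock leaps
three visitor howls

Line 1: "circle hesitates": 2+3 = 5 ✓
Line 2: "sharp rock leaps": 1+1+1 = 3 ✓
Line 3: "three visitor howls": 1+3+1 = 5 ✓

Yes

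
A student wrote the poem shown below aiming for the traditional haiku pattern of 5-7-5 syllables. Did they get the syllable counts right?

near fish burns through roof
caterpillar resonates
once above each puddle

No

Line 1: near (1), fish (1), burns (1), through (1), roof (1) → 5 ✓
Line 2: caterpillar (4), resonates (3) → 7 ✓
Line 3: once (1), above (2), each (1), puddle (2) → 6 (expected 5)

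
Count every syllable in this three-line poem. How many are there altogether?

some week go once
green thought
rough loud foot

9

Line 1: "some week go once": 1+1+1+1 = 4
Line 2: "green thought": 1+1 = 2
Line 3: "rough loud foot": 1+1+1 = 3
Total: 4 + 2 + 3 = 9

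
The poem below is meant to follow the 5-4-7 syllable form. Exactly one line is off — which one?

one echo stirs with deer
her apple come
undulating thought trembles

Line 1: one (1), echo (2), stirs (1), with (1), deer (1) → 6 (expected 5)
Line 2: her (1), apple (2), come (1) → 4 ✓
Line 3: undulating (4), thought (1), trembles (2) → 7 ✓

The first line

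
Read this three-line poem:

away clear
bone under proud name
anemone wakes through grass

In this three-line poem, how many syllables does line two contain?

Line two: "bone under proud name": 1+2+1+1 = 5

5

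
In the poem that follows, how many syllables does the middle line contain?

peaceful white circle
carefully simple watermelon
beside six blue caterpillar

The middle line: "carefully simple watermelon": 3+2+4 = 9

9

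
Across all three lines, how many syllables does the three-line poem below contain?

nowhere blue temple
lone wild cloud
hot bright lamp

11

Line 1: nowhere(2) + blue(1) + temple(2) = 5
Line 2: lone(1) + wild(1) + cloud(1) = 3
Line 3: hot(1) + bright(1) + lamp(1) = 3
Total: 5 + 3 + 3 = 11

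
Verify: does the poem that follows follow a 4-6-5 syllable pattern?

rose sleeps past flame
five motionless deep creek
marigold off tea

Yes

Line 1: rose(1) + sleeps(1) + past(1) + flame(1) = 4 ✓
Line 2: five(1) + motionless(3) + deep(1) + creek(1) = 6 ✓
Line 3: marigold(3) + off(1) + tea(1) = 5 ✓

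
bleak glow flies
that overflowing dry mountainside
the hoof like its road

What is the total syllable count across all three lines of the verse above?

Line 1: "bleak glow flies": 1+1+1 = 3
Line 2: "that overflowing dry mountainside": 1+4+1+3 = 9
Line 3: "the hoof like its road": 1+1+1+1+1 = 5
Total: 3 + 9 + 5 = 17

17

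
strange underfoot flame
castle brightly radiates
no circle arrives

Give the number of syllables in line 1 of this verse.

Line 1: strange (1), underfoot (3), flame (1) → 5

5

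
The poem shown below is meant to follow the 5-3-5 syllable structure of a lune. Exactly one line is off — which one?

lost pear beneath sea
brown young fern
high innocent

Line 3

Line 1: lost(1) + pear(1) + beneath(2) + sea(1) = 5 ✓
Line 2: brown(1) + young(1) + fern(1) = 3 ✓
Line 3: high(1) + innocent(3) = 4 (expected 5)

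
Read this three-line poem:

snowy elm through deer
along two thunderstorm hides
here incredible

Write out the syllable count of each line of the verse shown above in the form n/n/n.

5/7/5

Line 1: "snowy elm through deer": 2+1+1+1 = 5
Line 2: "along two thunderstorm hides": 2+1+3+1 = 7
Line 3: "here incredible": 1+4 = 5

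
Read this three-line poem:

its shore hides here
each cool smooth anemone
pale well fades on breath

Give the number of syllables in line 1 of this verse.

4

Line 1: "its shore hides here": 1+1+1+1 = 4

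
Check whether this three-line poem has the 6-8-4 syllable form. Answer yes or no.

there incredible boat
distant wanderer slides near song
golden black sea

Yes

Line 1: there(1) + incredible(4) + boat(1) = 6 ✓
Line 2: distant(2) + wanderer(3) + slides(1) + near(1) + song(1) = 8 ✓
Line 3: golden(2) + black(1) + sea(1) = 4 ✓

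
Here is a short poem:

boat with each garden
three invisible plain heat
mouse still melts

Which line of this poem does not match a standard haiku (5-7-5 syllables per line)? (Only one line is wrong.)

Line 1: boat(1) + with(1) + each(1) + garden(2) = 5 ✓
Line 2: three(1) + invisible(4) + plain(1) + heat(1) = 7 ✓
Line 3: mouse(1) + still(1) + melts(1) = 3 (expected 5)

The third line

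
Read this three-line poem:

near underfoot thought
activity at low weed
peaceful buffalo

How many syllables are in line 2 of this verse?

7

Line 2: activity (4), at (1), low (1), weed (1) → 7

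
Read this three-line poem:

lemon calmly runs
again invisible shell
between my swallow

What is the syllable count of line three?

5

Line three: between (2), my (1), swallow (2) → 5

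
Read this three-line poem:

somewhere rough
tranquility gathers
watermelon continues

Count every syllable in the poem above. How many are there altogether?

Line 1: somewhere(2) + rough(1) = 3
Line 2: tranquility(4) + gathers(2) = 6
Line 3: watermelon(4) + continues(3) = 7
Total: 3 + 6 + 7 = 16

16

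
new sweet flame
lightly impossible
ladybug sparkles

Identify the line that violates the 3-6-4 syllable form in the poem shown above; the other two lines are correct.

Line 3

Line 1: new(1) + sweet(1) + flame(1) = 3 ✓
Line 2: lightly(2) + impossible(4) = 6 ✓
Line 3: ladybug(3) + sparkles(2) = 5 (expected 4)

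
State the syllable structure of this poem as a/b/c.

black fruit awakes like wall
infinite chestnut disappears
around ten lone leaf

6/8/5

Line 1: "black fruit awakes like wall": 1+1+2+1+1 = 6
Line 2: "infinite chestnut disappears": 3+2+3 = 8
Line 3: "around ten lone leaf": 2+1+1+1 = 5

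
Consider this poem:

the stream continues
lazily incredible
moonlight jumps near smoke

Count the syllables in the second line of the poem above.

7

The second line: lazily (3), incredible (4) → 7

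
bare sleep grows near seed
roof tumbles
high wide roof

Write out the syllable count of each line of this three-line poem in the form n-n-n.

Line 1: bare (1), sleep (1), grows (1), near (1), seed (1) → 5
Line 2: roof (1), tumbles (2) → 3
Line 3: high (1), wide (1), roof (1) → 3

5-3-3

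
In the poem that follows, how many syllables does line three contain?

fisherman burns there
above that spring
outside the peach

4

Line three: "outside the peach": 2+1+1 = 4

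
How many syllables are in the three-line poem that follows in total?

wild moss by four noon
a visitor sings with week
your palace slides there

Line 1: "wild moss by four noon": 1+1+1+1+1 = 5
Line 2: "a visitor sings with week": 1+3+1+1+1 = 7
Line 3: "your palace slides there": 1+2+1+1 = 5
Total: 5 + 7 + 5 = 17

17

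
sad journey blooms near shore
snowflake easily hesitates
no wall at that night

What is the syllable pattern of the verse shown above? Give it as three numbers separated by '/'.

6/8/5

Line 1: "sad journey blooms near shore": 1+2+1+1+1 = 6
Line 2: "snowflake easily hesitates": 2+3+3 = 8
Line 3: "no wall at that night": 1+1+1+1+1 = 5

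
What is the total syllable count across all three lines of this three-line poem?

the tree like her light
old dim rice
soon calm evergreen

13

Line 1: the(1) + tree(1) + like(1) + her(1) + light(1) = 5
Line 2: old(1) + dim(1) + rice(1) = 3
Line 3: soon(1) + calm(1) + evergreen(3) = 5
Total: 5 + 3 + 5 = 13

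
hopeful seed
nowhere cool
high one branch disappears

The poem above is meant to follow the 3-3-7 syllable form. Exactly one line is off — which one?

Line 1: "hopeful seed": 2+1 = 3 ✓
Line 2: "nowhere cool": 2+1 = 3 ✓
Line 3: "high one branch disappears": 1+1+1+3 = 6 (expected 7)

The third line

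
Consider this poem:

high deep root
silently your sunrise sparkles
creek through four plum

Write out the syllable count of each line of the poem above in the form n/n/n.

Line 1: high (1), deep (1), root (1) → 3
Line 2: silently (3), your (1), sunrise (2), sparkles (2) → 8
Line 3: creek (1), through (1), four (1), plum (1) → 4

3/8/4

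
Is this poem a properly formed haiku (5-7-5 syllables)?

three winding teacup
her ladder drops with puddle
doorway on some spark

Yes

Line 1: "three winding teacup": 1+2+2 = 5 ✓
Line 2: "her ladder drops with puddle": 1+2+1+1+2 = 7 ✓
Line 3: "doorway on some spark": 2+1+1+1 = 5 ✓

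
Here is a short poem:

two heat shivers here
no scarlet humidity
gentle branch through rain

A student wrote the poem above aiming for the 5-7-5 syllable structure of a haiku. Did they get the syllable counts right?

Line 1: two(1) + heat(1) + shivers(2) + here(1) = 5 ✓
Line 2: no(1) + scarlet(2) + humidity(4) = 7 ✓
Line 3: gentle(2) + branch(1) + through(1) + rain(1) = 5 ✓

Yes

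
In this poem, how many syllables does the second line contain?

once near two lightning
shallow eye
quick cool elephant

The second line: shallow (2), eye (1) → 3

3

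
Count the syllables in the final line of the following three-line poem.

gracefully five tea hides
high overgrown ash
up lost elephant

The final line: "up lost elephant": 1+1+3 = 5

5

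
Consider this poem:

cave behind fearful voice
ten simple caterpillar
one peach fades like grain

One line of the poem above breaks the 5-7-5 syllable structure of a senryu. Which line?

The first line

Line 1: cave(1) + behind(2) + fearful(2) + voice(1) = 6 (expected 5)
Line 2: ten(1) + simple(2) + caterpillar(4) = 7 ✓
Line 3: one(1) + peach(1) + fades(1) + like(1) + grain(1) = 5 ✓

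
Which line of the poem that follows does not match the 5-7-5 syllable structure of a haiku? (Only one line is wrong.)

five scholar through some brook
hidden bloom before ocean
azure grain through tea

Line 1: five (1), scholar (2), through (1), some (1), brook (1) → 6 (expected 5)
Line 2: hidden (2), bloom (1), before (2), ocean (2) → 7 ✓
Line 3: azure (2), grain (1), through (1), tea (1) → 5 ✓

Line 1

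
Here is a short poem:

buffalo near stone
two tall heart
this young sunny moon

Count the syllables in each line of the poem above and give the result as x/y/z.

Line 1: buffalo(3) + near(1) + stone(1) = 5
Line 2: two(1) + tall(1) + heart(1) = 3
Line 3: this(1) + young(1) + sunny(2) + moon(1) = 5

5/3/5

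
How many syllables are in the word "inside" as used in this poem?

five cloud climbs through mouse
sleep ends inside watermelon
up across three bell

"inside" has 2 syllables.

2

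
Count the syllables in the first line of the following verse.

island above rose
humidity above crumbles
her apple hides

The first line: island(2) + above(2) + rose(1) = 5

5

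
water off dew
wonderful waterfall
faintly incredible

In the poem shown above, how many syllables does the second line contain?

6

The second line: wonderful (3), waterfall (3) → 6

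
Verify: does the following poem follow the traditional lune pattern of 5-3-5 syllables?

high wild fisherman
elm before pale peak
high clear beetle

No

Line 1: high (1), wild (1), fisherman (3) → 5 ✓
Line 2: elm (1), before (2), pale (1), peak (1) → 5 (expected 3)
Line 3: high (1), clear (1), beetle (2) → 4 (expected 5)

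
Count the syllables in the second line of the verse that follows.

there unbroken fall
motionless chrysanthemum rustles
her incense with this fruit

9

The second line: motionless(3) + chrysanthemum(4) + rustles(2) = 9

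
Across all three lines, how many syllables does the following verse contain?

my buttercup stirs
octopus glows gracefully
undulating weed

17

Line 1: "my buttercup stirs": 1+3+1 = 5
Line 2: "octopus glows gracefully": 3+1+3 = 7
Line 3: "undulating weed": 4+1 = 5
Total: 5 + 7 + 5 = 17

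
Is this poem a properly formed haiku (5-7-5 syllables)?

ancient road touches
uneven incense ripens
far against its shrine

Yes

Line 1: ancient(2) + road(1) + touches(2) = 5 ✓
Line 2: uneven(3) + incense(2) + ripens(2) = 7 ✓
Line 3: far(1) + against(2) + its(1) + shrine(1) = 5 ✓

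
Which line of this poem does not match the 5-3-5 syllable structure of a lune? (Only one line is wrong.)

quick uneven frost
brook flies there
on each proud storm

Line 3

Line 1: quick (1), uneven (3), frost (1) → 5 ✓
Line 2: brook (1), flies (1), there (1) → 3 ✓
Line 3: on (1), each (1), proud (1), storm (1) → 4 (expected 5)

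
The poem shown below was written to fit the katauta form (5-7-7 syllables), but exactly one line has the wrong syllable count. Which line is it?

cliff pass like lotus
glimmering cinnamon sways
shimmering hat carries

Line 1: cliff (1), pass (1), like (1), lotus (2) → 5 ✓
Line 2: glimmering (3), cinnamon (3), sways (1) → 7 ✓
Line 3: shimmering (3), hat (1), carries (2) → 6 (expected 7)

Line 3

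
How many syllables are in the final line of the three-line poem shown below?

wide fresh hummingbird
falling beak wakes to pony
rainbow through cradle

5

The final line: rainbow(2) + through(1) + cradle(2) = 5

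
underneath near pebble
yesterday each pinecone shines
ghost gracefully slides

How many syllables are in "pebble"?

2

"pebble" has 2 syllables.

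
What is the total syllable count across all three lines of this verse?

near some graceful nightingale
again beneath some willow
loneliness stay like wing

Line 1: "near some graceful nightingale": 1+1+2+3 = 7
Line 2: "again beneath some willow": 2+2+1+2 = 7
Line 3: "loneliness stay like wing": 3+1+1+1 = 6
Total: 7 + 7 + 6 = 20

20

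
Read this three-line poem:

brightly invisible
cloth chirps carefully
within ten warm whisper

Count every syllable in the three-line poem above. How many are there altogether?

Line 1: brightly (2), invisible (4) → 6
Line 2: cloth (1), chirps (1), carefully (3) → 5
Line 3: within (2), ten (1), warm (1), whisper (2) → 6
Total: 6 + 5 + 6 = 17

17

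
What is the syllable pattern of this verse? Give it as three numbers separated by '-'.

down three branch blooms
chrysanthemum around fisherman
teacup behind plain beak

4-9-6

Line 1: down(1) + three(1) + branch(1) + blooms(1) = 4
Line 2: chrysanthemum(4) + around(2) + fisherman(3) = 9
Line 3: teacup(2) + behind(2) + plain(1) + beak(1) = 6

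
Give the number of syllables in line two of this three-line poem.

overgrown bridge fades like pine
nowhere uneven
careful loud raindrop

Line two: nowhere (2), uneven (3) → 5

5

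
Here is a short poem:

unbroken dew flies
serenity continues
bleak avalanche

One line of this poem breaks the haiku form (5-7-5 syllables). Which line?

Line 1: unbroken (3), dew (1), flies (1) → 5 ✓
Line 2: serenity (4), continues (3) → 7 ✓
Line 3: bleak (1), avalanche (3) → 4 (expected 5)

Line 3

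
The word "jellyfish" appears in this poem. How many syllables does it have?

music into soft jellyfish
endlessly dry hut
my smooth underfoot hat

3

"jellyfish" has 3 syllables.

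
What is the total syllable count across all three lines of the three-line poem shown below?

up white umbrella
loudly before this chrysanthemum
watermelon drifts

19

Line 1: up (1), white (1), umbrella (3) → 5
Line 2: loudly (2), before (2), this (1), chrysanthemum (4) → 9
Line 3: watermelon (4), drifts (1) → 5
Total: 5 + 9 + 5 = 19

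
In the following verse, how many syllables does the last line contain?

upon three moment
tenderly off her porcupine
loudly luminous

The last line: loudly(2) + luminous(3) = 5

5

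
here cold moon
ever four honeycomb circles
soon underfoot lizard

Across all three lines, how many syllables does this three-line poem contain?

Line 1: "here cold moon": 1+1+1 = 3
Line 2: "ever four honeycomb circles": 2+1+3+2 = 8
Line 3: "soon underfoot lizard": 1+3+2 = 6
Total: 3 + 8 + 6 = 17

17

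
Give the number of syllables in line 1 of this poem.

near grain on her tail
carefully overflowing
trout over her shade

5

Line 1: "near grain on her tail": 1+1+1+1+1 = 5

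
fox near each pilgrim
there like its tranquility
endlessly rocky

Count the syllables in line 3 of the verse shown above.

Line 3: endlessly (3), rocky (2) → 5

5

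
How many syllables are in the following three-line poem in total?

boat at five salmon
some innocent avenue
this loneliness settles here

Line 1: boat(1) + at(1) + five(1) + salmon(2) = 5
Line 2: some(1) + innocent(3) + avenue(3) = 7
Line 3: this(1) + loneliness(3) + settles(2) + here(1) = 7
Total: 5 + 7 + 7 = 19

19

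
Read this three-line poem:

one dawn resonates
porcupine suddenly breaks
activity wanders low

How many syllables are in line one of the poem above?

Line one: one (1), dawn (1), resonates (3) → 5

5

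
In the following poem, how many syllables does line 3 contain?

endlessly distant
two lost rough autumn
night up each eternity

Line 3: night(1) + up(1) + each(1) + eternity(4) = 7

7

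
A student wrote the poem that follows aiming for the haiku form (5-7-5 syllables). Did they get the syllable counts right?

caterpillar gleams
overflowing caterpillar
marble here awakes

No

Line 1: "caterpillar gleams": 4+1 = 5 ✓
Line 2: "overflowing caterpillar": 4+4 = 8 (expected 7)
Line 3: "marble here awakes": 2+1+2 = 5 ✓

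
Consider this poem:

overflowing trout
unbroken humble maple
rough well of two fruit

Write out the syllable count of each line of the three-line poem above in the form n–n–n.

Line 1: overflowing (4), trout (1) → 5
Line 2: unbroken (3), humble (2), maple (2) → 7
Line 3: rough (1), well (1), of (1), two (1), fruit (1) → 5

5–7–5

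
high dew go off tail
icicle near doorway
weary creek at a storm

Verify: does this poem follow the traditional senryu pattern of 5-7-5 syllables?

Line 1: high (1), dew (1), go (1), off (1), tail (1) → 5 ✓
Line 2: icicle (3), near (1), doorway (2) → 6 (expected 7)
Line 3: weary (2), creek (1), at (1), a (1), storm (1) → 6 (expected 5)

No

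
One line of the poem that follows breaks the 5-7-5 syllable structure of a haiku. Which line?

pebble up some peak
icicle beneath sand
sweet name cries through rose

Line 2

Line 1: "pebble up some peak": 2+1+1+1 = 5 ✓
Line 2: "icicle beneath sand": 3+2+1 = 6 (expected 7)
Line 3: "sweet name cries through rose": 1+1+1+1+1 = 5 ✓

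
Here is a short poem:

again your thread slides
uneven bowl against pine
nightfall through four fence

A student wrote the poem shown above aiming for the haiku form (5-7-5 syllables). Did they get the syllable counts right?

Yes

Line 1: again(2) + your(1) + thread(1) + slides(1) = 5 ✓
Line 2: uneven(3) + bowl(1) + against(2) + pine(1) = 7 ✓
Line 3: nightfall(2) + through(1) + four(1) + fence(1) = 5 ✓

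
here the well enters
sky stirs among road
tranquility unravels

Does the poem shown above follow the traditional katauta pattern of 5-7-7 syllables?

No

Line 1: here (1), the (1), well (1), enters (2) → 5 ✓
Line 2: sky (1), stirs (1), among (2), road (1) → 5 (expected 7)
Line 3: tranquility (4), unravels (3) → 7 ✓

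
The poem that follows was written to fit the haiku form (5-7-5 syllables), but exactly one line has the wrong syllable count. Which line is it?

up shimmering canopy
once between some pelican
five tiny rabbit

Line 1

Line 1: up (1), shimmering (3), canopy (3) → 7 (expected 5)
Line 2: once (1), between (2), some (1), pelican (3) → 7 ✓
Line 3: five (1), tiny (2), rabbit (2) → 5 ✓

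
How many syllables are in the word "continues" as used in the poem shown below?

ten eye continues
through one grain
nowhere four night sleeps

3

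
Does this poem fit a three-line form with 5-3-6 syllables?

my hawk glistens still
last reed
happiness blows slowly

No

Line 1: my (1), hawk (1), glistens (2), still (1) → 5 ✓
Line 2: last (1), reed (1) → 2 (expected 3)
Line 3: happiness (3), blows (1), slowly (2) → 6 ✓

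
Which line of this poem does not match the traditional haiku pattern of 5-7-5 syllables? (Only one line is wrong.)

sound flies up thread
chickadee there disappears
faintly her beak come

Line 1: sound(1) + flies(1) + up(1) + thread(1) = 4 (expected 5)
Line 2: chickadee(3) + there(1) + disappears(3) = 7 ✓
Line 3: faintly(2) + her(1) + beak(1) + come(1) = 5 ✓

The first line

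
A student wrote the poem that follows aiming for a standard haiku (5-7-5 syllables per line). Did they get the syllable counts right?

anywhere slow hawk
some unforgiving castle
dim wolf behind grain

Yes

Line 1: "anywhere slow hawk": 3+1+1 = 5 ✓
Line 2: "some unforgiving castle": 1+4+2 = 7 ✓
Line 3: "dim wolf behind grain": 1+1+2+1 = 5 ✓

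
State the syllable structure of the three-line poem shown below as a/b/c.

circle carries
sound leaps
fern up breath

4/2/3

Line 1: "circle carries": 2+2 = 4
Line 2: "sound leaps": 1+1 = 2
Line 3: "fern up breath": 1+1+1 = 3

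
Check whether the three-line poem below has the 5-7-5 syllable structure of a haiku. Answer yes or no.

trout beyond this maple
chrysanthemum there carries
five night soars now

No

Line 1: trout (1), beyond (2), this (1), maple (2) → 6 (expected 5)
Line 2: chrysanthemum (4), there (1), carries (2) → 7 ✓
Line 3: five (1), night (1), soars (1), now (1) → 4 (expected 5)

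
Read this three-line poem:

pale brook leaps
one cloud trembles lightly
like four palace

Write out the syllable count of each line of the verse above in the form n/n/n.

Line 1: "pale brook leaps": 1+1+1 = 3
Line 2: "one cloud trembles lightly": 1+1+2+2 = 6
Line 3: "like four palace": 1+1+2 = 4

3/6/4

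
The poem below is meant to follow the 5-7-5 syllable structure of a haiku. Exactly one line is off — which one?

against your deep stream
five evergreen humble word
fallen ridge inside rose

Line 1: "against your deep stream": 2+1+1+1 = 5 ✓
Line 2: "five evergreen humble word": 1+3+2+1 = 7 ✓
Line 3: "fallen ridge inside rose": 2+1+2+1 = 6 (expected 5)

Line 3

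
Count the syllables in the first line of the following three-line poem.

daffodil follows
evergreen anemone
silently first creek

The first line: daffodil (3), follows (2) → 5

5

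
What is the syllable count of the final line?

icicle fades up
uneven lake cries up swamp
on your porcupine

The final line: on (1), your (1), porcupine (3) → 5

5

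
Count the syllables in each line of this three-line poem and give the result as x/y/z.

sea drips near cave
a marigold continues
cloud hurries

Line 1: "sea drips near cave": 1+1+1+1 = 4
Line 2: "a marigold continues": 1+3+3 = 7
Line 3: "cloud hurries": 1+2 = 3

4/7/3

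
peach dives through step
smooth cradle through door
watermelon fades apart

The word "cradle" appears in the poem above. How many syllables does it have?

2

"cradle" has 2 syllables.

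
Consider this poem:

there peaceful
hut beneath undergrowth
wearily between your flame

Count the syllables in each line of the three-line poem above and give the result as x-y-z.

Line 1: "there peaceful": 1+2 = 3
Line 2: "hut beneath undergrowth": 1+2+3 = 6
Line 3: "wearily between your flame": 3+2+1+1 = 7

3-6-7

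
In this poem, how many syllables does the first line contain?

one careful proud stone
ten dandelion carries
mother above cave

5

The first line: one(1) + careful(2) + proud(1) + stone(1) = 5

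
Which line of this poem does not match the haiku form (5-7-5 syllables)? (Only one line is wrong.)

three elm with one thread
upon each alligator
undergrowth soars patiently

Line 1: three (1), elm (1), with (1), one (1), thread (1) → 5 ✓
Line 2: upon (2), each (1), alligator (4) → 7 ✓
Line 3: undergrowth (3), soars (1), patiently (3) → 7 (expected 5)

Line 3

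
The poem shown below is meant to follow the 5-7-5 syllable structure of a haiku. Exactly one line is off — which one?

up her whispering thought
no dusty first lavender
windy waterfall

Line 1

Line 1: "up her whispering thought": 1+1+3+1 = 6 (expected 5)
Line 2: "no dusty first lavender": 1+2+1+3 = 7 ✓
Line 3: "windy waterfall": 2+3 = 5 ✓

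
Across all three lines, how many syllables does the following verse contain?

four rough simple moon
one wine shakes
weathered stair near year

Line 1: four(1) + rough(1) + simple(2) + moon(1) = 5
Line 2: one(1) + wine(1) + shakes(1) = 3
Line 3: weathered(2) + stair(1) + near(1) + year(1) = 5
Total: 5 + 3 + 5 = 13

13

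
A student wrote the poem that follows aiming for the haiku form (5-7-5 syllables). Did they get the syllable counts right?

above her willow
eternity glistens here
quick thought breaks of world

Line 1: above (2), her (1), willow (2) → 5 ✓
Line 2: eternity (4), glistens (2), here (1) → 7 ✓
Line 3: quick (1), thought (1), breaks (1), of (1), world (1) → 5 ✓

Yes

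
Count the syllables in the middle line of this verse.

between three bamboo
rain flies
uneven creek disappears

The middle line: rain (1), flies (1) → 2

2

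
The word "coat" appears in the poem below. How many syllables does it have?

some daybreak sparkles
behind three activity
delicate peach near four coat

"coat" has 1 syllable.

1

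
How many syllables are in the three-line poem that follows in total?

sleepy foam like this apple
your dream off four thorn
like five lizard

Line 1: sleepy(2) + foam(1) + like(1) + this(1) + apple(2) = 7
Line 2: your(1) + dream(1) + off(1) + four(1) + thorn(1) = 5
Line 3: like(1) + five(1) + lizard(2) = 4
Total: 7 + 5 + 4 = 16

16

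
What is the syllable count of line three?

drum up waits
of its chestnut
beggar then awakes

Line three: beggar (2), then (1), awakes (2) → 5

5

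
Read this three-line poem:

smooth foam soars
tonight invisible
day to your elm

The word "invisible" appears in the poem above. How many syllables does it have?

4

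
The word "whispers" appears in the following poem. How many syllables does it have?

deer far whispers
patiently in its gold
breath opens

2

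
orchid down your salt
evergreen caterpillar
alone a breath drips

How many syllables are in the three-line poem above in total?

Line 1: orchid(2) + down(1) + your(1) + salt(1) = 5
Line 2: evergreen(3) + caterpillar(4) = 7
Line 3: alone(2) + a(1) + breath(1) + drips(1) = 5
Total: 5 + 7 + 5 = 17

17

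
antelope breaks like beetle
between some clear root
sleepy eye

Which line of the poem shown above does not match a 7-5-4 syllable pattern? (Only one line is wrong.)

The third line

Line 1: antelope (3), breaks (1), like (1), beetle (2) → 7 ✓
Line 2: between (2), some (1), clear (1), root (1) → 5 ✓
Line 3: sleepy (2), eye (1) → 3 (expected 4)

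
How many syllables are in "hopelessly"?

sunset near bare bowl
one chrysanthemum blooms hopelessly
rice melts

3

"hopelessly" has 3 syllables.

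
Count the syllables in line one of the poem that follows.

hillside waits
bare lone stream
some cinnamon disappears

Line one: "hillside waits": 2+1 = 3

3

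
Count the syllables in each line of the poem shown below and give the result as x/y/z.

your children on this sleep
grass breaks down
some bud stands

6/3/3

Line 1: "your children on this sleep": 1+2+1+1+1 = 6
Line 2: "grass breaks down": 1+1+1 = 3
Line 3: "some bud stands": 1+1+1 = 3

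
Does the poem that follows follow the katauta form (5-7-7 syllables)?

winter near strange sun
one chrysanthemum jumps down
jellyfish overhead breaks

Line 1: winter (2), near (1), strange (1), sun (1) → 5 ✓
Line 2: one (1), chrysanthemum (4), jumps (1), down (1) → 7 ✓
Line 3: jellyfish (3), overhead (3), breaks (1) → 7 ✓

Yes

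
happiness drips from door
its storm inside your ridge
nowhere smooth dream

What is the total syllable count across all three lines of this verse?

Line 1: happiness(3) + drips(1) + from(1) + door(1) = 6
Line 2: its(1) + storm(1) + inside(2) + your(1) + ridge(1) = 6
Line 3: nowhere(2) + smooth(1) + dream(1) = 4
Total: 6 + 6 + 4 = 16

16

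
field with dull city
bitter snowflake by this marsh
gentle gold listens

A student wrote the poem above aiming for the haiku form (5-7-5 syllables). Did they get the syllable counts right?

Line 1: field(1) + with(1) + dull(1) + city(2) = 5 ✓
Line 2: bitter(2) + snowflake(2) + by(1) + this(1) + marsh(1) = 7 ✓
Line 3: gentle(2) + gold(1) + listens(2) = 5 ✓

Yes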